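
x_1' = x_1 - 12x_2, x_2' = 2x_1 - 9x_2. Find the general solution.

x_1(t) = 3c_1e^(-3t) - 2c_2e^(-5t), x_2(t) = c_1e^(-3t) - c_2e^(-5t)

Coefficient matrix A = [[1, -12], [2, -9]].
Characteristic polynomial det(A - λI) = λ^2 + 8λ + 15 = 0.
Eigenvalues λ = -3, -5.
For λ=-3: (A-λI) row 1 is [4, -12], so an eigenvector is (3, 1).
For λ=-5: (A-λI) row 1 is [6, -12], so an eigenvector is (-2, -1).
General solution: c_1e^(-3t)(3,1) + c_2e^(-5t)(-2,-1).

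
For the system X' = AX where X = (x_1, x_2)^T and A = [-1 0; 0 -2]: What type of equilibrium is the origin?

stable node

A = [[-1,0],[0,-2]]; det(A-λI) = λ^2 + 3λ + 2.
λ = -2, -1: both negative.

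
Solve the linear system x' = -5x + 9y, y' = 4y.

x(t) = C_1e^(-5t) - C_2e^(4t), y(t) = -C_2e^(4t)

Coefficient matrix A = [[-5, 9], [0, 4]].
Characteristic polynomial det(A - λI) = λ^2 + λ - 20 = 0.
Eigenvalues λ = -5, 4.
For λ=-5: (A-λI) row 1 is [0, 9], so an eigenvector is (1, 0).
For λ=4: (A-λI) row 1 is [-9, 9], so an eigenvector is (-1, -1).
General solution: C_1e^(-5t)(1,0) + C_2e^(4t)(-1,-1).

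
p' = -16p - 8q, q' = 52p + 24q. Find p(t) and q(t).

Coefficient matrix A = [[-16, -8], [52, 24]].
Characteristic polynomial det(A - λI) = λ^2 - 8λ + 32 = 0.
Eigenvalues λ = 4 ± 4i (complex conjugate pair).
For λ=4+4i: an eigenvector is (1,-2) - i(-1,3) = (1 + i, -2 - 3i).
A real fundamental pair from Re and Im of e^((4+4i)t)v: X_1 = e^(4t)(cos(4t)·(1,-2) + sin(4t)·(-1,3)), X_2 = e^(4t)(sin(4t)·(1,-2) - cos(4t)·(-1,3)).
General solution: K_1X_1 + K_2X_2.

p(t) = -K_1e^(4t)sin(4t) + K_1e^(4t)cos(4t) + K_2e^(4t)sin(4t) + K_2e^(4t)cos(4t), q(t) = 3K_1e^(4t)sin(4t) - 2K_1e^(4t)cos(4t) - 2K_2e^(4t)sin(4t) - 3K_2e^(4t)cos(4t)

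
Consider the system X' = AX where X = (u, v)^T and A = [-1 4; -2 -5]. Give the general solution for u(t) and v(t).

Coefficient matrix A = [[-1, 4], [-2, -5]].
Characteristic polynomial det(A - λI) = λ^2 + 6λ + 13 = 0.
Eigenvalues λ = -3 ± 2i (complex conjugate pair).
For λ=-3+2i: an eigenvector is (-1,1) - i(1,0) = (-1 - i, 1).
A real fundamental pair from Re and Im of e^((-3+2i)t)v: X_1 = e^(-3t)(cos(2t)·(-1,1) + sin(2t)·(1,0)), X_2 = e^(-3t)(sin(2t)·(-1,1) - cos(2t)·(1,0)).
General solution: K_1X_1 + K_2X_2.

u(t) = K_1e^(-3t)sin(2t) - K_1e^(-3t)cos(2t) - K_2e^(-3t)sin(2t) - K_2e^(-3t)cos(2t), v(t) = K_1e^(-3t)cos(2t) + K_2e^(-3t)sin(2t)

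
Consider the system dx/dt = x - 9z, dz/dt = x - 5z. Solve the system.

Coefficient matrix A = [[1, -9], [1, -5]].
Characteristic polynomial det(A - λI) = λ^2 + 4λ + 4 = 0.
Single eigenvalue λ = -2 with algebraic multiplicity 2.
Eigenvector v = (-3,-1); generalized eigenvector w with (A-λI)w=v is (-1,0).
General solution: e^(-2t)[K_1·v + K_2·(t·v + w)].

x(t) = -3K_1e^(-2t) - 3K_2te^(-2t) - K_2e^(-2t), z(t) = -K_1e^(-2t) - K_2te^(-2t)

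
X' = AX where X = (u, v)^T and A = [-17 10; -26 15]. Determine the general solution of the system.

u(t) = 2C_1e^(-t)sin(2t) + C_1e^(-t)cos(2t) + C_2e^(-t)sin(2t) - 2C_2e^(-t)cos(2t), v(t) = 3C_1e^(-t)sin(2t) + 2C_1e^(-t)cos(2t) + 2C_2e^(-t)sin(2t) - 3C_2e^(-t)cos(2t)

Coefficient matrix A = [[-17, 10], [-26, 15]].
Characteristic polynomial det(A - λI) = λ^2 + 2λ + 5 = 0.
Eigenvalues λ = -1 ± 2i (complex conjugate pair).
For λ=-1+2i: an eigenvector is (1,2) - i(2,3) = (1 - 2i, 2 - 3i).
A real fundamental pair from Re and Im of e^((-1+2i)t)v: X_1 = e^(-t)(cos(2t)·(1,2) + sin(2t)·(2,3)), X_2 = e^(-t)(sin(2t)·(1,2) - cos(2t)·(2,3)).
General solution: C_1X_1 + C_2X_2.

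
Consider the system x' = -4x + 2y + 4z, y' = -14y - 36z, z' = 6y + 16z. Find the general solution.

x(t) = K_1e^(-4t) - K_2e^(-2t), y(t) = -3K_2e^(-2t) + 2K_3e^(4t), z(t) = K_2e^(-2t) - K_3e^(4t)

Coefficient matrix A = [[-4, 2, 4], [0, -14, -36], [0, 6, 16]].
det(A - λI) = 0 gives eigenvalues λ = -4, -2, 4.
For λ=-4: eigenvector (1,0,0).
For λ=-2: eigenvector (-1,-3,1).
For λ=4: eigenvector (0,2,-1).
General solution: K_1e^(-4t)(1,0,0) + K_2e^(-2t)(-1,-3,1) + K_3e^(4t)(0,2,-1).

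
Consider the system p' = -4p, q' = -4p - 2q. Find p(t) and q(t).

p(t) = -C_1e^(-4t), q(t) = -2C_1e^(-4t) + C_2e^(-2t)

Coefficient matrix A = [[-4, 0], [-4, -2]].
Characteristic polynomial det(A - λI) = λ^2 + 6λ + 8 = 0.
Eigenvalues λ = -4, -2.
For λ=-4: (A-λI) row 2 is [-4, 2], so an eigenvector is (-1, -2).
For λ=-2: (A-λI) row 1 is [-2, 0], so an eigenvector is (0, 1).
General solution: C_1e^(-4t)(-1,-2) + C_2e^(-2t)(0,1).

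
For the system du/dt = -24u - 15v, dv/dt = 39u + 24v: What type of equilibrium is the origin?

A = [[-24,-15],[39,24]]; det(A-λI) = λ^2 + 9.
λ = 0 ± 3i: zero real part.

center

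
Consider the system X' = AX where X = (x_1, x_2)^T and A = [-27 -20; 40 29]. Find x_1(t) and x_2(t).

Coefficient matrix A = [[-27, -20], [40, 29]].
Characteristic polynomial det(A - λI) = λ^2 - 2λ + 17 = 0.
Eigenvalues λ = 1 ± 4i (complex conjugate pair).
For λ=1+4i: an eigenvector is (1,-1) - i(-2,3) = (1 + 2i, -1 - 3i).
A real fundamental pair from Re and Im of e^((1+4i)t)v: X_1 = e^(t)(cos(4t)·(1,-1) + sin(4t)·(-2,3)), X_2 = e^(t)(sin(4t)·(1,-1) - cos(4t)·(-2,3)).
General solution: C_1X_1 + C_2X_2.

x_1(t) = -2C_1e^(t)sin(4t) + C_1e^(t)cos(4t) + C_2e^(t)sin(4t) + 2C_2e^(t)cos(4t), x_2(t) = 3C_1e^(t)sin(4t) - C_1e^(t)cos(4t) - C_2e^(t)sin(4t) - 3C_2e^(t)cos(4t)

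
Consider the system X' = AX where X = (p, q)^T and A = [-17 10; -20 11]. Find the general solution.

p(t) = C_1e^(-3t)sin(2t) + 2C_1e^(-3t)cos(2t) + 2C_2e^(-3t)sin(2t) - C_2e^(-3t)cos(2t), q(t) = C_1e^(-3t)sin(2t) + 3C_1e^(-3t)cos(2t) + 3C_2e^(-3t)sin(2t) - C_2e^(-3t)cos(2t)

Coefficient matrix A = [[-17, 10], [-20, 11]].
Characteristic polynomial det(A - λI) = λ^2 + 6λ + 13 = 0.
Eigenvalues λ = -3 ± 2i (complex conjugate pair).
For λ=-3+2i: an eigenvector is (2,3) - i(1,1) = (2 - i, 3 - i).
A real fundamental pair from Re and Im of e^((-3+2i)t)v: X_1 = e^(-3t)(cos(2t)·(2,3) + sin(2t)·(1,1)), X_2 = e^(-3t)(sin(2t)·(2,3) - cos(2t)·(1,1)).
General solution: C_1X_1 + C_2X_2.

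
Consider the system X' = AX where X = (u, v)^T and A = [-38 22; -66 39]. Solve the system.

u(t) = -2C_1e^(-5t) + C_2e^(6t), v(t) = -3C_1e^(-5t) + 2C_2e^(6t)

Coefficient matrix A = [[-38, 22], [-66, 39]].
Characteristic polynomial det(A - λI) = λ^2 - λ - 30 = 0.
Eigenvalues λ = -5, 6.
For λ=-5: (A-λI) row 1 is [-33, 22], so an eigenvector is (-2, -3).
For λ=6: (A-λI) row 1 is [-44, 22], so an eigenvector is (1, 2).
General solution: C_1e^(-5t)(-2,-3) + C_2e^(6t)(1,2).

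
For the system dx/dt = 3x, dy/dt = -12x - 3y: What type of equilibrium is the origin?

A = [[3,0],[-12,-3]]; det(A-λI) = λ^2 - 9.
λ = -3, 3: opposite signs.

saddle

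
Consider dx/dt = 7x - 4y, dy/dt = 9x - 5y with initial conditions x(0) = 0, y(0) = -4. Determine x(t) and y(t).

Coefficient matrix A = [[7, -4], [9, -5]].
Characteristic polynomial det(A - λI) = λ^2 - 2λ + 1 = 0.
Single eigenvalue λ = 1 with algebraic multiplicity 2.
Eigenvector v = (-2,-3); generalized eigenvector w with (A-λI)w=v is (1,2).
General solution: e^(t)[K_1·v + K_2·(t·v + w)].
Applying x(0)=0, y(0)=-4 gives K_1=-4, K_2=-8.

x(t) = 16te^(t), y(t) = 24te^(t) - 4e^(t)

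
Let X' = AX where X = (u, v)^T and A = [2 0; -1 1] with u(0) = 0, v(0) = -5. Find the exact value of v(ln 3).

-15

A = [[2,0],[-1,1]]; eigenvalues λ = 2, 1.
Eigenvectors: (-1,1) for λ=2, (0,-1) for λ=1.
From the initial condition, c_1 = 0, c_2 = 5.
v(ln 3) = (0)(3^2)(1) + (5)(3^1)(-1) = -15.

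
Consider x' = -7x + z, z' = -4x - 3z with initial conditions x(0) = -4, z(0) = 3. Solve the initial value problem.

Coefficient matrix A = [[-7, 1], [-4, -3]].
Characteristic polynomial det(A - λI) = λ^2 + 10λ + 25 = 0.
Single eigenvalue λ = -5 with algebraic multiplicity 2.
Eigenvector v = (-1,-2); generalized eigenvector w with (A-λI)w=v is (2,3).
General solution: e^(-5t)[c_1·v + c_2·(t·v + w)].
Applying x(0)=-4, z(0)=3 gives c_1=-18, c_2=-11.

x(t) = 11te^(-5t) - 4e^(-5t), z(t) = 22te^(-5t) + 3e^(-5t)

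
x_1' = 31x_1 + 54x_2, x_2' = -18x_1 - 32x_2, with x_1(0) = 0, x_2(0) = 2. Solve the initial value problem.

x_1(t) = 12e^(4t) - 12e^(-5t), x_2(t) = -6e^(4t) + 8e^(-5t)

Coefficient matrix A = [[31, 54], [-18, -32]].
Characteristic polynomial det(A - λI) = λ^2 + λ - 20 = 0.
Eigenvalues λ = 4, -5.
For λ=4: (A-λI) row 1 is [27, 54], so an eigenvector is (2, -1).
For λ=-5: (A-λI) row 1 is [36, 54], so an eigenvector is (3, -2).
General solution: C_1e^(4t)(2,-1) + C_2e^(-5t)(3,-2).
Applying x_1(0)=0, x_2(0)=2 gives C_1=6, C_2=-4.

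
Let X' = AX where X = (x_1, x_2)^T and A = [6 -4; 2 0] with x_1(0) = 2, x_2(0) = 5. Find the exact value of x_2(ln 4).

-640

A = [[6,-4],[2,0]]; eigenvalues λ = 2, 4.
Eigenvectors: (-1,-1) for λ=2, (2,1) for λ=4.
From the initial condition, c_1 = -8, c_2 = -3.
x_2(ln 4) = (-8)(4^2)(-1) + (-3)(4^4)(1) = -640.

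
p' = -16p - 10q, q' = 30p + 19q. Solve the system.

p(t) = 2C_1e^(-t) - C_2e^(4t), q(t) = -3C_1e^(-t) + 2C_2e^(4t)

Coefficient matrix A = [[-16, -10], [30, 19]].
Characteristic polynomial det(A - λI) = λ^2 - 3λ - 4 = 0.
Eigenvalues λ = -1, 4.
For λ=-1: (A-λI) row 1 is [-15, -10], so an eigenvector is (2, -3).
For λ=4: (A-λI) row 1 is [-20, -10], so an eigenvector is (-1, 2).
General solution: C_1e^(-t)(2,-3) + C_2e^(4t)(-1,2).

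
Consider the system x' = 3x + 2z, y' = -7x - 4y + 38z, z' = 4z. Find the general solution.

x(t) = C_2e^(3t) + 2C_3e^(4t), y(t) = C_1e^(-4t) - C_2e^(3t) + 3C_3e^(4t), z(t) = C_3e^(4t)

Coefficient matrix A = [[3, 0, 2], [-7, -4, 38], [0, 0, 4]].
det(A - λI) = 0 gives eigenvalues λ = -4, 3, 4.
For λ=-4: eigenvector (0,1,0).
For λ=3: eigenvector (1,-1,0).
For λ=4: eigenvector (2,3,1).
General solution: C_1e^(-4t)(0,1,0) + C_2e^(3t)(1,-1,0) + C_3e^(4t)(2,3,1).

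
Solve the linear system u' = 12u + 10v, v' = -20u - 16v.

Coefficient matrix A = [[12, 10], [-20, -16]].
Characteristic polynomial det(A - λI) = λ^2 + 4λ + 8 = 0.
Eigenvalues λ = -2 ± 2i (complex conjugate pair).
For λ=-2+2i: an eigenvector is (-1,1) - i(-2,3) = (-1 + 2i, 1 - 3i).
A real fundamental pair from Re and Im of e^((-2+2i)t)v: X_1 = e^(-2t)(cos(2t)·(-1,1) + sin(2t)·(-2,3)), X_2 = e^(-2t)(sin(2t)·(-1,1) - cos(2t)·(-2,3)).
General solution: c_1X_1 + c_2X_2.

u(t) = -2c_1e^(-2t)sin(2t) - c_1e^(-2t)cos(2t) - c_2e^(-2t)sin(2t) + 2c_2e^(-2t)cos(2t), v(t) = 3c_1e^(-2t)sin(2t) + c_1e^(-2t)cos(2t) + c_2e^(-2t)sin(2t) - 3c_2e^(-2t)cos(2t)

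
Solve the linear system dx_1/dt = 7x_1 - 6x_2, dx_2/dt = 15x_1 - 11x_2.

x_1(t) = K_1e^(-2t)sin(3t) - K_1e^(-2t)cos(3t) - K_2e^(-2t)sin(3t) - K_2e^(-2t)cos(3t), x_2(t) = K_1e^(-2t)sin(3t) - 2K_1e^(-2t)cos(3t) - 2K_2e^(-2t)sin(3t) - K_2e^(-2t)cos(3t)

Coefficient matrix A = [[7, -6], [15, -11]].
Characteristic polynomial det(A - λI) = λ^2 + 4λ + 13 = 0.
Eigenvalues λ = -2 ± 3i (complex conjugate pair).
For λ=-2+3i: an eigenvector is (-1,-2) - i(1,1) = (-1 - i, -2 - i).
A real fundamental pair from Re and Im of e^((-2+3i)t)v: X_1 = e^(-2t)(cos(3t)·(-1,-2) + sin(3t)·(1,1)), X_2 = e^(-2t)(sin(3t)·(-1,-2) - cos(3t)·(1,1)).
General solution: K_1X_1 + K_2X_2.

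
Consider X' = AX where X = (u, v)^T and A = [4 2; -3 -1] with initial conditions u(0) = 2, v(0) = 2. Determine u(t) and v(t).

u(t) = 10e^(2t) - 8e^(t), v(t) = -10e^(2t) + 12e^(t)

Coefficient matrix A = [[4, 2], [-3, -1]].
Characteristic polynomial det(A - λI) = λ^2 - 3λ + 2 = 0.
Eigenvalues λ = 2, 1.
For λ=2: (A-λI) row 1 is [2, 2], so an eigenvector is (-1, 1).
For λ=1: (A-λI) row 1 is [3, 2], so an eigenvector is (2, -3).
General solution: C_1e^(2t)(-1,1) + C_2e^(t)(2,-3).
Applying u(0)=2, v(0)=2 gives C_1=-10, C_2=-4.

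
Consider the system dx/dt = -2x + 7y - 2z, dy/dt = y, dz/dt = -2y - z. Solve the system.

Coefficient matrix A = [[-2, 7, -2], [0, 1, 0], [0, -2, -1]].
det(A - λI) = 0 gives eigenvalues λ = 1, -2, -1.
For λ=1: eigenvector (3,1,-1).
For λ=-2: eigenvector (1,0,0).
For λ=-1: eigenvector (-2,0,1).
General solution: K_1e^(t)(3,1,-1) + K_2e^(-2t)(1,0,0) + K_3e^(-t)(-2,0,1).

x(t) = 3K_1e^(t) + K_2e^(-2t) - 2K_3e^(-t), y(t) = K_1e^(t), z(t) = -K_1e^(t) + K_3e^(-t)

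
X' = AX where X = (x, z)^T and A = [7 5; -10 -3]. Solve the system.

x(t) = -K_1e^(2t)sin(5t) + K_2e^(2t)cos(5t), z(t) = K_1e^(2t)sin(5t) - K_1e^(2t)cos(5t) - K_2e^(2t)sin(5t) - K_2e^(2t)cos(5t)

Coefficient matrix A = [[7, 5], [-10, -3]].
Characteristic polynomial det(A - λI) = λ^2 - 4λ + 29 = 0.
Eigenvalues λ = 2 ± 5i (complex conjugate pair).
For λ=2+5i: an eigenvector is (0,-1) - i(-1,1) = (0 + i, -1 - i).
A real fundamental pair from Re and Im of e^((2+5i)t)v: X_1 = e^(2t)(cos(5t)·(0,-1) + sin(5t)·(-1,1)), X_2 = e^(2t)(sin(5t)·(0,-1) - cos(5t)·(-1,1)).
General solution: K_1X_1 + K_2X_2.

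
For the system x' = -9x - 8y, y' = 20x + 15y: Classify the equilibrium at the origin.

unstable spiral

A = [[-9,-8],[20,15]]; det(A-λI) = λ^2 - 6λ + 25.
λ = 3 ± 4i: positive real part.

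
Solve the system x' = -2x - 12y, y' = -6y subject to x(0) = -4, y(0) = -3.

Coefficient matrix A = [[-2, -12], [0, -6]].
Characteristic polynomial det(A - λI) = λ^2 + 8λ + 12 = 0.
Eigenvalues λ = -6, -2.
For λ=-6: (A-λI) row 1 is [4, -12], so an eigenvector is (3, 1).
For λ=-2: (A-λI) row 1 is [0, -12], so an eigenvector is (1, 0).
General solution: K_1e^(-6t)(3,1) + K_2e^(-2t)(1,0).
Applying x(0)=-4, y(0)=-3 gives K_1=-3, K_2=5.

x(t) = 5e^(-2t) - 9e^(-6t), y(t) = -3e^(-6t)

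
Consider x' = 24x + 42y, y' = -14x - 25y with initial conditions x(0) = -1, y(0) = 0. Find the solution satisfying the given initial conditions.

Coefficient matrix A = [[24, 42], [-14, -25]].
Characteristic polynomial det(A - λI) = λ^2 + λ - 12 = 0.
Eigenvalues λ = -4, 3.
For λ=-4: (A-λI) row 1 is [28, 42], so an eigenvector is (-3, 2).
For λ=3: (A-λI) row 1 is [21, 42], so an eigenvector is (2, -1).
General solution: c_1e^(-4t)(-3,2) + c_2e^(3t)(2,-1).
Applying x(0)=-1, y(0)=0 gives c_1=-1, c_2=-2.

x(t) = -4e^(3t) + 3e^(-4t), y(t) = 2e^(3t) - 2e^(-4t)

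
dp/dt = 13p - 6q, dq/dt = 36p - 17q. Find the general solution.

Coefficient matrix A = [[13, -6], [36, -17]].
Characteristic polynomial det(A - λI) = λ^2 + 4λ - 5 = 0.
Eigenvalues λ = -5, 1.
For λ=-5: (A-λI) row 1 is [18, -6], so an eigenvector is (1, 3).
For λ=1: (A-λI) row 1 is [12, -6], so an eigenvector is (-1, -2).
General solution: K_1e^(-5t)(1,3) + K_2e^(t)(-1,-2).

p(t) = K_1e^(-5t) - K_2e^(t), q(t) = 3K_1e^(-5t) - 2K_2e^(t)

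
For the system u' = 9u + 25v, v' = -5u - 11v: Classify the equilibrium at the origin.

A = [[9,25],[-5,-11]]; det(A-λI) = λ^2 + 2λ + 26.
λ = -1 ± 5i: negative real part.

stable spiral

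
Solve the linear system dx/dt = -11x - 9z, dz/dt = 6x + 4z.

Coefficient matrix A = [[-11, -9], [6, 4]].
Characteristic polynomial det(A - λI) = λ^2 + 7λ + 10 = 0.
Eigenvalues λ = -2, -5.
For λ=-2: (A-λI) row 1 is [-9, -9], so an eigenvector is (-1, 1).
For λ=-5: (A-λI) row 1 is [-6, -9], so an eigenvector is (-3, 2).
General solution: C_1e^(-2t)(-1,1) + C_2e^(-5t)(-3,2).

x(t) = -C_1e^(-2t) - 3C_2e^(-5t), z(t) = C_1e^(-2t) + 2C_2e^(-5t)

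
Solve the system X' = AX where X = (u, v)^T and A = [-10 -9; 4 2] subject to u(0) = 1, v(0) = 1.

u(t) = -15te^(-4t) + e^(-4t), v(t) = 10te^(-4t) + e^(-4t)

Coefficient matrix A = [[-10, -9], [4, 2]].
Characteristic polynomial det(A - λI) = λ^2 + 8λ + 16 = 0.
Single eigenvalue λ = -4 with algebraic multiplicity 2.
Eigenvector v = (3,-2); generalized eigenvector w with (A-λI)w=v is (-2,1).
General solution: e^(-4t)[c_1·v + c_2·(t·v + w)].
Applying u(0)=1, v(0)=1 gives c_1=-3, c_2=-5.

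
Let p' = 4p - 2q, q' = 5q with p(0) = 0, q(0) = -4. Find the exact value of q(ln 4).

-4096

A = [[4,-2],[0,5]]; eigenvalues λ = 4, 5.
Eigenvectors: (1,0) for λ=4, (-2,1) for λ=5.
From the initial condition, c_1 = -8, c_2 = -4.
q(ln 4) = (-8)(4^4)(0) + (-4)(4^5)(1) = -4096.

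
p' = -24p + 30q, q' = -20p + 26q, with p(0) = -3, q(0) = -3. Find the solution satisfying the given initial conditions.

Coefficient matrix A = [[-24, 30], [-20, 26]].
Characteristic polynomial det(A - λI) = λ^2 - 2λ - 24 = 0.
Eigenvalues λ = -4, 6.
For λ=-4: (A-λI) row 1 is [-20, 30], so an eigenvector is (-3, -2).
For λ=6: (A-λI) row 1 is [-30, 30], so an eigenvector is (1, 1).
General solution: C_1e^(-4t)(-3,-2) + C_2e^(6t)(1,1).
Applying p(0)=-3, q(0)=-3 gives C_1=0, C_2=-3.

p(t) = -3e^(6t), q(t) = -3e^(6t)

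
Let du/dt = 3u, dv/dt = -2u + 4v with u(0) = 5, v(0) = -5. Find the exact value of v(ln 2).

-160

A = [[3,0],[-2,4]]; eigenvalues λ = 4, 3.
Eigenvectors: (0,-1) for λ=4, (1,2) for λ=3.
From the initial condition, c_1 = 15, c_2 = 5.
v(ln 2) = (15)(2^4)(-1) + (5)(2^3)(2) = -160.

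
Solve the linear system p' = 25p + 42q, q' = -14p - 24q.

Coefficient matrix A = [[25, 42], [-14, -24]].
Characteristic polynomial det(A - λI) = λ^2 - λ - 12 = 0.
Eigenvalues λ = 4, -3.
For λ=4: (A-λI) row 1 is [21, 42], so an eigenvector is (-2, 1).
For λ=-3: (A-λI) row 1 is [28, 42], so an eigenvector is (3, -2).
General solution: C_1e^(4t)(-2,1) + C_2e^(-3t)(3,-2).

p(t) = -2C_1e^(4t) + 3C_2e^(-3t), q(t) = C_1e^(4t) - 2C_2e^(-3t)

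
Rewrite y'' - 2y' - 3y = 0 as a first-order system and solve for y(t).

Let x_1 = y, x_2 = y'. Then x_1' = x_2 and x_2' = 3x_1 + 2x_2.
A = [[0,1],[3,2]]; det(A-λI) = λ^2 - 2λ - 3.
Eigenvalues λ = 3, -1 with eigenvectors (1,3), (1,-1).

y(t) = K_1e^(3t) + K_2e^(-t)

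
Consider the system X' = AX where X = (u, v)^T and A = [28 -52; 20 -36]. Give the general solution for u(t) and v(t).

Coefficient matrix A = [[28, -52], [20, -36]].
Characteristic polynomial det(A - λI) = λ^2 + 8λ + 32 = 0.
Eigenvalues λ = -4 ± 4i (complex conjugate pair).
For λ=-4+4i: an eigenvector is (2,1) - i(3,2) = (2 - 3i, 1 - 2i).
A real fundamental pair from Re and Im of e^((-4+4i)t)v: X_1 = e^(-4t)(cos(4t)·(2,1) + sin(4t)·(3,2)), X_2 = e^(-4t)(sin(4t)·(2,1) - cos(4t)·(3,2)).
General solution: c_1X_1 + c_2X_2.

u(t) = 3c_1e^(-4t)sin(4t) + 2c_1e^(-4t)cos(4t) + 2c_2e^(-4t)sin(4t) - 3c_2e^(-4t)cos(4t), v(t) = 2c_1e^(-4t)sin(4t) + c_1e^(-4t)cos(4t) + c_2e^(-4t)sin(4t) - 2c_2e^(-4t)cos(4t)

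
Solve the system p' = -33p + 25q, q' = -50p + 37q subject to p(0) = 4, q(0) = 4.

Coefficient matrix A = [[-33, 25], [-50, 37]].
Characteristic polynomial det(A - λI) = λ^2 - 4λ + 29 = 0.
Eigenvalues λ = 2 ± 5i (complex conjugate pair).
For λ=2+5i: an eigenvector is (1,1) - i(-2,-3) = (1 + 2i, 1 + 3i).
A real fundamental pair from Re and Im of e^((2+5i)t)v: X_1 = e^(2t)(cos(5t)·(1,1) + sin(5t)·(-2,-3)), X_2 = e^(2t)(sin(5t)·(1,1) - cos(5t)·(-2,-3)).
General solution: c_1X_1 + c_2X_2.
Applying p(0)=4, q(0)=4 gives c_1=4, c_2=0.

p(t) = -8e^(2t)sin(5t) + 4e^(2t)cos(5t), q(t) = -12e^(2t)sin(5t) + 4e^(2t)cos(5t)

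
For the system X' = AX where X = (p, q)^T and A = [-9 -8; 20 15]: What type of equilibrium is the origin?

A = [[-9,-8],[20,15]]; det(A-λI) = λ^2 - 6λ + 25.
λ = 3 ± 4i: positive real part.

unstable spiral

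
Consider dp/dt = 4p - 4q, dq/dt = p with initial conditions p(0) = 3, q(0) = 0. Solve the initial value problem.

Coefficient matrix A = [[4, -4], [1, 0]].
Characteristic polynomial det(A - λI) = λ^2 - 4λ + 4 = 0.
Single eigenvalue λ = 2 with algebraic multiplicity 2.
Eigenvector v = (2,1); generalized eigenvector w with (A-λI)w=v is (-3,-2).
General solution: e^(2t)[c_1·v + c_2·(t·v + w)].
Applying p(0)=3, q(0)=0 gives c_1=6, c_2=3.

p(t) = 6te^(2t) + 3e^(2t), q(t) = 3te^(2t)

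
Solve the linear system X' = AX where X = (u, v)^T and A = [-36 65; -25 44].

Coefficient matrix A = [[-36, 65], [-25, 44]].
Characteristic polynomial det(A - λI) = λ^2 - 8λ + 41 = 0.
Eigenvalues λ = 4 ± 5i (complex conjugate pair).
For λ=4+5i: an eigenvector is (2,1) - i(-3,-2) = (2 + 3i, 1 + 2i).
A real fundamental pair from Re and Im of e^((4+5i)t)v: X_1 = e^(4t)(cos(5t)·(2,1) + sin(5t)·(-3,-2)), X_2 = e^(4t)(sin(5t)·(2,1) - cos(5t)·(-3,-2)).
General solution: C_1X_1 + C_2X_2.

u(t) = -3C_1e^(4t)sin(5t) + 2C_1e^(4t)cos(5t) + 2C_2e^(4t)sin(5t) + 3C_2e^(4t)cos(5t), v(t) = -2C_1e^(4t)sin(5t) + C_1e^(4t)cos(5t) + C_2e^(4t)sin(5t) + 2C_2e^(4t)cos(5t)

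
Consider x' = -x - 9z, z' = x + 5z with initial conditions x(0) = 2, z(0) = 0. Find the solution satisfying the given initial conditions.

x(t) = -6te^(2t) + 2e^(2t), z(t) = 2te^(2t)

Coefficient matrix A = [[-1, -9], [1, 5]].
Characteristic polynomial det(A - λI) = λ^2 - 4λ + 4 = 0.
Single eigenvalue λ = 2 with algebraic multiplicity 2.
Eigenvector v = (3,-1); generalized eigenvector w with (A-λI)w=v is (2,-1).
General solution: e^(2t)[K_1·v + K_2·(t·v + w)].
Applying x(0)=2, z(0)=0 gives K_1=2, K_2=-2.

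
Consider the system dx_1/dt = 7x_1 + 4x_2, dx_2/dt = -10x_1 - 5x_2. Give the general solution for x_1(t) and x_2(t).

x_1(t) = -C_1e^(t)sin(2t) + C_1e^(t)cos(2t) + C_2e^(t)sin(2t) + C_2e^(t)cos(2t), x_2(t) = C_1e^(t)sin(2t) - 2C_1e^(t)cos(2t) - 2C_2e^(t)sin(2t) - C_2e^(t)cos(2t)

Coefficient matrix A = [[7, 4], [-10, -5]].
Characteristic polynomial det(A - λI) = λ^2 - 2λ + 5 = 0.
Eigenvalues λ = 1 ± 2i (complex conjugate pair).
For λ=1+2i: an eigenvector is (1,-2) - i(-1,1) = (1 + i, -2 - i).
A real fundamental pair from Re and Im of e^((1+2i)t)v: X_1 = e^(t)(cos(2t)·(1,-2) + sin(2t)·(-1,1)), X_2 = e^(t)(sin(2t)·(1,-2) - cos(2t)·(-1,1)).
General solution: C_1X_1 + C_2X_2.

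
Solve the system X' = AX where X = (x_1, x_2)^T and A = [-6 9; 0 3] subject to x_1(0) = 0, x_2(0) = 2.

Coefficient matrix A = [[-6, 9], [0, 3]].
Characteristic polynomial det(A - λI) = λ^2 + 3λ - 18 = 0.
Eigenvalues λ = 3, -6.
For λ=3: (A-λI) row 1 is [-9, 9], so an eigenvector is (-1, -1).
For λ=-6: (A-λI) row 1 is [0, 9], so an eigenvector is (1, 0).
General solution: K_1e^(3t)(-1,-1) + K_2e^(-6t)(1,0).
Applying x_1(0)=0, x_2(0)=2 gives K_1=-2, K_2=-2.

x_1(t) = 2e^(3t) - 2e^(-6t), x_2(t) = 2e^(3t)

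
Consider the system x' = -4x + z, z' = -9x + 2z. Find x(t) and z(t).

Coefficient matrix A = [[-4, 1], [-9, 2]].
Characteristic polynomial det(A - λI) = λ^2 + 2λ + 1 = 0.
Single eigenvalue λ = -1 with algebraic multiplicity 2.
Eigenvector v = (1,3); generalized eigenvector w with (A-λI)w=v is (-1,-2).
General solution: e^(-t)[K_1·v + K_2·(t·v + w)].

x(t) = K_1e^(-t) + K_2te^(-t) - K_2e^(-t), z(t) = 3K_1e^(-t) + 3K_2te^(-t) - 2K_2e^(-t)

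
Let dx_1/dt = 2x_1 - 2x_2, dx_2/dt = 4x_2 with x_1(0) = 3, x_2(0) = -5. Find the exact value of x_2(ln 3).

-405

A = [[2,-2],[0,4]]; eigenvalues λ = 2, 4.
Eigenvectors: (1,0) for λ=2, (1,-1) for λ=4.
From the initial condition, c_1 = -2, c_2 = 5.
x_2(ln 3) = (-2)(3^2)(0) + (5)(3^4)(-1) = -405.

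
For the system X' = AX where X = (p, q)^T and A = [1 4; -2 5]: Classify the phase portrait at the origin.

unstable spiral

A = [[1,4],[-2,5]]; det(A-λI) = λ^2 - 6λ + 13.
λ = 3 ± 2i: positive real part.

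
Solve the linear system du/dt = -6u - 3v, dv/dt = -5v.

Coefficient matrix A = [[-6, -3], [0, -5]].
Characteristic polynomial det(A - λI) = λ^2 + 11λ + 30 = 0.
Eigenvalues λ = -5, -6.
For λ=-5: (A-λI) row 1 is [-1, -3], so an eigenvector is (-3, 1).
For λ=-6: (A-λI) row 1 is [0, -3], so an eigenvector is (1, 0).
General solution: C_1e^(-5t)(-3,1) + C_2e^(-6t)(1,0).

u(t) = -3C_1e^(-5t) + C_2e^(-6t), v(t) = C_1e^(-5t)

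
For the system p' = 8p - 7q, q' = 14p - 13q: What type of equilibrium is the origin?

saddle

A = [[8,-7],[14,-13]]; det(A-λI) = λ^2 + 5λ - 6.
λ = -6, 1: opposite signs.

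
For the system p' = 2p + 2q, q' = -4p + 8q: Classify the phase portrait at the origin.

A = [[2,2],[-4,8]]; det(A-λI) = λ^2 - 10λ + 24.
λ = 6, 4: both positive.

unstable node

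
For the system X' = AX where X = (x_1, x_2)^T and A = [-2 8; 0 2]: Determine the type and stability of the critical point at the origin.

A = [[-2,8],[0,2]]; det(A-λI) = λ^2 - 4.
λ = 2, -2: opposite signs.

saddle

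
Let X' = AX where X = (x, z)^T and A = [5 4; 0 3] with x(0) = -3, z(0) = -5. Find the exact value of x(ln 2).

A = [[5,4],[0,3]]; eigenvalues λ = 5, 3.
Eigenvectors: (-1,0) for λ=5, (-2,1) for λ=3.
From the initial condition, c_1 = 13, c_2 = -5.
x(ln 2) = (13)(2^5)(-1) + (-5)(2^3)(-2) = -336.

-336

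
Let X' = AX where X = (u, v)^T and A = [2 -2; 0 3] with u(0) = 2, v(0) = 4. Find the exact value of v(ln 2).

A = [[2,-2],[0,3]]; eigenvalues λ = 2, 3.
Eigenvectors: (1,0) for λ=2, (-2,1) for λ=3.
From the initial condition, c_1 = 10, c_2 = 4.
v(ln 2) = (10)(2^2)(0) + (4)(2^3)(1) = 32.

32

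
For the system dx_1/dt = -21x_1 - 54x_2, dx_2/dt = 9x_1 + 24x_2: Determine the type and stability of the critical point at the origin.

saddle

A = [[-21,-54],[9,24]]; det(A-λI) = λ^2 - 3λ - 18.
λ = 6, -3: opposite signs.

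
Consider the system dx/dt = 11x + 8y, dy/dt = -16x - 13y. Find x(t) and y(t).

x(t) = c_1e^(3t) + c_2e^(-5t), y(t) = -c_1e^(3t) - 2c_2e^(-5t)

Coefficient matrix A = [[11, 8], [-16, -13]].
Characteristic polynomial det(A - λI) = λ^2 + 2λ - 15 = 0.
Eigenvalues λ = 3, -5.
For λ=3: (A-λI) row 1 is [8, 8], so an eigenvector is (1, -1).
For λ=-5: (A-λI) row 1 is [16, 8], so an eigenvector is (1, -2).
General solution: c_1e^(3t)(1,-1) + c_2e^(-5t)(1,-2).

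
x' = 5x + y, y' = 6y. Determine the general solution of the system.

Coefficient matrix A = [[5, 1], [0, 6]].
Characteristic polynomial det(A - λI) = λ^2 - 11λ + 30 = 0.
Eigenvalues λ = 5, 6.
For λ=5: (A-λI) row 1 is [0, 1], so an eigenvector is (1, 0).
For λ=6: (A-λI) row 1 is [-1, 1], so an eigenvector is (-1, -1).
General solution: C_1e^(5t)(1,0) + C_2e^(6t)(-1,-1).

x(t) = C_1e^(5t) - C_2e^(6t), y(t) = -C_2e^(6t)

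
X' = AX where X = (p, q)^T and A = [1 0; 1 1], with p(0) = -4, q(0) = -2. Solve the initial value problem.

p(t) = -4e^(t), q(t) = -4te^(t) - 2e^(t)

Coefficient matrix A = [[1, 0], [1, 1]].
Characteristic polynomial det(A - λI) = λ^2 - 2λ + 1 = 0.
Single eigenvalue λ = 1 with algebraic multiplicity 2.
Eigenvector v = (0,-1); generalized eigenvector w with (A-λI)w=v is (-1,3).
General solution: e^(t)[c_1·v + c_2·(t·v + w)].
Applying p(0)=-4, q(0)=-2 gives c_1=14, c_2=4.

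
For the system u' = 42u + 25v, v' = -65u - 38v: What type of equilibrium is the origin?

A = [[42,25],[-65,-38]]; det(A-λI) = λ^2 - 4λ + 29.
λ = 2 ± 5i: positive real part.

unstable spiral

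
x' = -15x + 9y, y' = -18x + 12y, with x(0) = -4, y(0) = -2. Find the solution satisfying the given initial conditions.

x(t) = 2e^(3t) - 6e^(-6t), y(t) = 4e^(3t) - 6e^(-6t)

Coefficient matrix A = [[-15, 9], [-18, 12]].
Characteristic polynomial det(A - λI) = λ^2 + 3λ - 18 = 0.
Eigenvalues λ = 3, -6.
For λ=3: (A-λI) row 1 is [-18, 9], so an eigenvector is (1, 2).
For λ=-6: (A-λI) row 1 is [-9, 9], so an eigenvector is (-1, -1).
General solution: K_1e^(3t)(1,2) + K_2e^(-6t)(-1,-1).
Applying x(0)=-4, y(0)=-2 gives K_1=2, K_2=6.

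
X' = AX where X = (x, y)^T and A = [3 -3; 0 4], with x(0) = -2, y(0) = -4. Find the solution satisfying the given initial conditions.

x(t) = 12e^(4t) - 14e^(3t), y(t) = -4e^(4t)

Coefficient matrix A = [[3, -3], [0, 4]].
Characteristic polynomial det(A - λI) = λ^2 - 7λ + 12 = 0.
Eigenvalues λ = 4, 3.
For λ=4: (A-λI) row 1 is [-1, -3], so an eigenvector is (-3, 1).
For λ=3: (A-λI) row 1 is [0, -3], so an eigenvector is (1, 0).
General solution: c_1e^(4t)(-3,1) + c_2e^(3t)(1,0).
Applying x(0)=-2, y(0)=-4 gives c_1=-4, c_2=-14.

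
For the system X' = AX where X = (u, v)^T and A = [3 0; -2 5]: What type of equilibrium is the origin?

unstable node

A = [[3,0],[-2,5]]; det(A-λI) = λ^2 - 8λ + 15.
λ = 5, 3: both positive.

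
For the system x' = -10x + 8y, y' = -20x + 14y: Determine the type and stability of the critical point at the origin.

A = [[-10,8],[-20,14]]; det(A-λI) = λ^2 - 4λ + 20.
λ = 2 ± 4i: positive real part.

unstable spiral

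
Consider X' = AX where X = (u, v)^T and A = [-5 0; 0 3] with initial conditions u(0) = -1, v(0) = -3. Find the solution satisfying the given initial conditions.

u(t) = -e^(-5t), v(t) = -3e^(3t)

Coefficient matrix A = [[-5, 0], [0, 3]].
Characteristic polynomial det(A - λI) = λ^2 + 2λ - 15 = 0.
Eigenvalues λ = 3, -5.
For λ=3: (A-λI) row 1 is [-8, 0], so an eigenvector is (0, -1).
For λ=-5: (A-λI) row 2 is [0, 8], so an eigenvector is (1, 0).
General solution: c_1e^(3t)(0,-1) + c_2e^(-5t)(1,0).
Applying u(0)=-1, v(0)=-3 gives c_1=3, c_2=-1.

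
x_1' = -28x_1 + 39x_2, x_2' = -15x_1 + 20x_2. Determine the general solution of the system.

x_1(t) = 3C_1e^(-4t)sin(3t) - 2C_1e^(-4t)cos(3t) - 2C_2e^(-4t)sin(3t) - 3C_2e^(-4t)cos(3t), x_2(t) = 2C_1e^(-4t)sin(3t) - C_1e^(-4t)cos(3t) - C_2e^(-4t)sin(3t) - 2C_2e^(-4t)cos(3t)

Coefficient matrix A = [[-28, 39], [-15, 20]].
Characteristic polynomial det(A - λI) = λ^2 + 8λ + 25 = 0.
Eigenvalues λ = -4 ± 3i (complex conjugate pair).
For λ=-4+3i: an eigenvector is (-2,-1) - i(3,2) = (-2 - 3i, -1 - 2i).
A real fundamental pair from Re and Im of e^((-4+3i)t)v: X_1 = e^(-4t)(cos(3t)·(-2,-1) + sin(3t)·(3,2)), X_2 = e^(-4t)(sin(3t)·(-2,-1) - cos(3t)·(3,2)).
General solution: C_1X_1 + C_2X_2.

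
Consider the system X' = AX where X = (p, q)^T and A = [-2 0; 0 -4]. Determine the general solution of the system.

Coefficient matrix A = [[-2, 0], [0, -4]].
Characteristic polynomial det(A - λI) = λ^2 + 6λ + 8 = 0.
Eigenvalues λ = -4, -2.
For λ=-4: (A-λI) row 1 is [2, 0], so an eigenvector is (0, 1).
For λ=-2: (A-λI) row 2 is [0, -2], so an eigenvector is (-1, 0).
General solution: C_1e^(-4t)(0,1) + C_2e^(-2t)(-1,0).

p(t) = -C_2e^(-2t), q(t) = C_1e^(-4t)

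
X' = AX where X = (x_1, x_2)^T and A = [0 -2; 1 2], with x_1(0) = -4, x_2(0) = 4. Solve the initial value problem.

Coefficient matrix A = [[0, -2], [1, 2]].
Characteristic polynomial det(A - λI) = λ^2 - 2λ + 2 = 0.
Eigenvalues λ = 1 ± i (complex conjugate pair).
For λ=1+i: an eigenvector is (1,-1) - i(1,0) = (1 - i, -1).
A real fundamental pair from Re and Im of e^((1+i)t)v: X_1 = e^(t)(cos(t)·(1,-1) + sin(t)·(1,0)), X_2 = e^(t)(sin(t)·(1,-1) - cos(t)·(1,0)).
General solution: c_1X_1 + c_2X_2.
Applying x_1(0)=-4, x_2(0)=4 gives c_1=-4, c_2=0.

x_1(t) = -4e^(t)sin(t) - 4e^(t)cos(t), x_2(t) = 4e^(t)cos(t)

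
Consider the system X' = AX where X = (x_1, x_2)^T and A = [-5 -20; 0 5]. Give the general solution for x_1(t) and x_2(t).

Coefficient matrix A = [[-5, -20], [0, 5]].
Characteristic polynomial det(A - λI) = λ^2 - 25 = 0.
Eigenvalues λ = 5, -5.
For λ=5: (A-λI) row 1 is [-10, -20], so an eigenvector is (-2, 1).
For λ=-5: (A-λI) row 1 is [0, -20], so an eigenvector is (-1, 0).
General solution: c_1e^(5t)(-2,1) + c_2e^(-5t)(-1,0).

x_1(t) = -2c_1e^(5t) - c_2e^(-5t), x_2(t) = c_1e^(5t)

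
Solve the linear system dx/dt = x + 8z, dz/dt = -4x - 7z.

Coefficient matrix A = [[1, 8], [-4, -7]].
Characteristic polynomial det(A - λI) = λ^2 + 6λ + 25 = 0.
Eigenvalues λ = -3 ± 4i (complex conjugate pair).
For λ=-3+4i: an eigenvector is (-1,0) - i(-1,1) = (-1 + i, 0 - i).
A real fundamental pair from Re and Im of e^((-3+4i)t)v: X_1 = e^(-3t)(cos(4t)·(-1,0) + sin(4t)·(-1,1)), X_2 = e^(-3t)(sin(4t)·(-1,0) - cos(4t)·(-1,1)).
General solution: C_1X_1 + C_2X_2.

x(t) = -C_1e^(-3t)sin(4t) - C_1e^(-3t)cos(4t) - C_2e^(-3t)sin(4t) + C_2e^(-3t)cos(4t), z(t) = C_1e^(-3t)sin(4t) - C_2e^(-3t)cos(4t)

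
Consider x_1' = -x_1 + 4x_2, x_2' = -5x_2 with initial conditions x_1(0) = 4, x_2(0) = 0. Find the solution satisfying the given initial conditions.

x_1(t) = 4e^(-t), x_2(t) = 0

Coefficient matrix A = [[-1, 4], [0, -5]].
Characteristic polynomial det(A - λI) = λ^2 + 6λ + 5 = 0.
Eigenvalues λ = -1, -5.
For λ=-1: (A-λI) row 1 is [0, 4], so an eigenvector is (-1, 0).
For λ=-5: (A-λI) row 1 is [4, 4], so an eigenvector is (1, -1).
General solution: C_1e^(-t)(-1,0) + C_2e^(-5t)(1,-1).
Applying x_1(0)=4, x_2(0)=0 gives C_1=-4, C_2=0.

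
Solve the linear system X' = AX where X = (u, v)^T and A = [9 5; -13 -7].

u(t) = -K_1e^(t)sin(t) - 2K_1e^(t)cos(t) - 2K_2e^(t)sin(t) + K_2e^(t)cos(t), v(t) = 2K_1e^(t)sin(t) + 3K_1e^(t)cos(t) + 3K_2e^(t)sin(t) - 2K_2e^(t)cos(t)

Coefficient matrix A = [[9, 5], [-13, -7]].
Characteristic polynomial det(A - λI) = λ^2 - 2λ + 2 = 0.
Eigenvalues λ = 1 ± i (complex conjugate pair).
For λ=1+i: an eigenvector is (-2,3) - i(-1,2) = (-2 + i, 3 - 2i).
A real fundamental pair from Re and Im of e^((1+i)t)v: X_1 = e^(t)(cos(t)·(-2,3) + sin(t)·(-1,2)), X_2 = e^(t)(sin(t)·(-2,3) - cos(t)·(-1,2)).
General solution: K_1X_1 + K_2X_2.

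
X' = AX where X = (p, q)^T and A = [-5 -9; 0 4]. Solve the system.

Coefficient matrix A = [[-5, -9], [0, 4]].
Characteristic polynomial det(A - λI) = λ^2 + λ - 20 = 0.
Eigenvalues λ = 4, -5.
For λ=4: (A-λI) row 1 is [-9, -9], so an eigenvector is (-1, 1).
For λ=-5: (A-λI) row 1 is [0, -9], so an eigenvector is (1, 0).
General solution: K_1e^(4t)(-1,1) + K_2e^(-5t)(1,0).

p(t) = -K_1e^(4t) + K_2e^(-5t), q(t) = K_1e^(4t)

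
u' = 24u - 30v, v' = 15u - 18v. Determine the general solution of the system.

u(t) = 3K_1e^(3t)sin(3t) - K_1e^(3t)cos(3t) - K_2e^(3t)sin(3t) - 3K_2e^(3t)cos(3t), v(t) = 2K_1e^(3t)sin(3t) - K_1e^(3t)cos(3t) - K_2e^(3t)sin(3t) - 2K_2e^(3t)cos(3t)

Coefficient matrix A = [[24, -30], [15, -18]].
Characteristic polynomial det(A - λI) = λ^2 - 6λ + 18 = 0.
Eigenvalues λ = 3 ± 3i (complex conjugate pair).
For λ=3+3i: an eigenvector is (-1,-1) - i(3,2) = (-1 - 3i, -1 - 2i).
A real fundamental pair from Re and Im of e^((3+3i)t)v: X_1 = e^(3t)(cos(3t)·(-1,-1) + sin(3t)·(3,2)), X_2 = e^(3t)(sin(3t)·(-1,-1) - cos(3t)·(3,2)).
General solution: K_1X_1 + K_2X_2.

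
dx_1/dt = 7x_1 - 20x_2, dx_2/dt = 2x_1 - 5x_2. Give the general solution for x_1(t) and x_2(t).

x_1(t) = C_1e^(t)sin(2t) - 3C_1e^(t)cos(2t) - 3C_2e^(t)sin(2t) - C_2e^(t)cos(2t), x_2(t) = -C_1e^(t)cos(2t) - C_2e^(t)sin(2t)

Coefficient matrix A = [[7, -20], [2, -5]].
Characteristic polynomial det(A - λI) = λ^2 - 2λ + 5 = 0.
Eigenvalues λ = 1 ± 2i (complex conjugate pair).
For λ=1+2i: an eigenvector is (-3,-1) - i(1,0) = (-3 - i, -1).
A real fundamental pair from Re and Im of e^((1+2i)t)v: X_1 = e^(t)(cos(2t)·(-3,-1) + sin(2t)·(1,0)), X_2 = e^(t)(sin(2t)·(-3,-1) - cos(2t)·(1,0)).
General solution: C_1X_1 + C_2X_2.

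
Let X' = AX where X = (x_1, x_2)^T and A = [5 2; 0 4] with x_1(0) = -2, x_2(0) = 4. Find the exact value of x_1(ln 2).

A = [[5,2],[0,4]]; eigenvalues λ = 5, 4.
Eigenvectors: (1,0) for λ=5, (-2,1) for λ=4.
From the initial condition, c_1 = 6, c_2 = 4.
x_1(ln 2) = (6)(2^5)(1) + (4)(2^4)(-2) = 64.

64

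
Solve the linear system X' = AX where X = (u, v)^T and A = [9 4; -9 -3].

Coefficient matrix A = [[9, 4], [-9, -3]].
Characteristic polynomial det(A - λI) = λ^2 - 6λ + 9 = 0.
Single eigenvalue λ = 3 with algebraic multiplicity 2.
Eigenvector v = (-2,3); generalized eigenvector w with (A-λI)w=v is (1,-2).
General solution: e^(3t)[K_1·v + K_2·(t·v + w)].

u(t) = -2K_1e^(3t) - 2K_2te^(3t) + K_2e^(3t), v(t) = 3K_1e^(3t) + 3K_2te^(3t) - 2K_2e^(3t)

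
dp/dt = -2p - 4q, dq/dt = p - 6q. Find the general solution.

Coefficient matrix A = [[-2, -4], [1, -6]].
Characteristic polynomial det(A - λI) = λ^2 + 8λ + 16 = 0.
Single eigenvalue λ = -4 with algebraic multiplicity 2.
Eigenvector v = (-2,-1); generalized eigenvector w with (A-λI)w=v is (3,2).
General solution: e^(-4t)[K_1·v + K_2·(t·v + w)].

p(t) = -2K_1e^(-4t) - 2K_2te^(-4t) + 3K_2e^(-4t), q(t) = -K_1e^(-4t) - K_2te^(-4t) + 2K_2e^(-4t)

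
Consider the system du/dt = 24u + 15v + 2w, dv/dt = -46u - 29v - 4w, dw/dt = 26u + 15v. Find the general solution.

Coefficient matrix A = [[24, 15, 2], [-46, -29, -4], [26, 15, 0]].
det(A - λI) = 0 gives eigenvalues λ = 1, -2, -4.
For λ=1: eigenvector (-3,5,-3).
For λ=-2: eigenvector (-1,2,-2).
For λ=-4: eigenvector (-1,2,-1).
General solution: K_1e^(t)(-3,5,-3) + K_2e^(-2t)(-1,2,-2) + K_3e^(-4t)(-1,2,-1).

u(t) = -3K_1e^(t) - K_2e^(-2t) - K_3e^(-4t), v(t) = 5K_1e^(t) + 2K_2e^(-2t) + 2K_3e^(-4t), w(t) = -3K_1e^(t) - 2K_2e^(-2t) - K_3e^(-4t)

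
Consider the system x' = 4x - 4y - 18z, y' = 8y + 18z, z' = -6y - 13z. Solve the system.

Coefficient matrix A = [[4, -4, -18], [0, 8, 18], [0, -6, -13]].
det(A - λI) = 0 gives eigenvalues λ = 4, -4, -1.
For λ=4: eigenvector (1,0,0).
For λ=-4: eigenvector (-3,3,-2).
For λ=-1: eigenvector (-2,2,-1).
General solution: C_1e^(4t)(1,0,0) + C_2e^(-4t)(-3,3,-2) + C_3e^(-t)(-2,2,-1).

x(t) = C_1e^(4t) - 3C_2e^(-4t) - 2C_3e^(-t), y(t) = 3C_2e^(-4t) + 2C_3e^(-t), z(t) = -2C_2e^(-4t) - C_3e^(-t)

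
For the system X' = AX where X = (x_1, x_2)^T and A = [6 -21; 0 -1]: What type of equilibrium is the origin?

saddle

A = [[6,-21],[0,-1]]; det(A-λI) = λ^2 - 5λ - 6.
λ = 6, -1: opposite signs.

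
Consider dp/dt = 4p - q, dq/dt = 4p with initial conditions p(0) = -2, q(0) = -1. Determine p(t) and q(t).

Coefficient matrix A = [[4, -1], [4, 0]].
Characteristic polynomial det(A - λI) = λ^2 - 4λ + 4 = 0.
Single eigenvalue λ = 2 with algebraic multiplicity 2.
Eigenvector v = (1,2); generalized eigenvector w with (A-λI)w=v is (2,3).
General solution: e^(2t)[K_1·v + K_2·(t·v + w)].
Applying p(0)=-2, q(0)=-1 gives K_1=4, K_2=-3.

p(t) = -3te^(2t) - 2e^(2t), q(t) = -6te^(2t) - e^(2t)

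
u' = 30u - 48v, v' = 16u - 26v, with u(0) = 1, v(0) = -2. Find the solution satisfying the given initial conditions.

Coefficient matrix A = [[30, -48], [16, -26]].
Characteristic polynomial det(A - λI) = λ^2 - 4λ - 12 = 0.
Eigenvalues λ = 6, -2.
For λ=6: (A-λI) row 1 is [24, -48], so an eigenvector is (-2, -1).
For λ=-2: (A-λI) row 1 is [32, -48], so an eigenvector is (3, 2).
General solution: K_1e^(6t)(-2,-1) + K_2e^(-2t)(3,2).
Applying u(0)=1, v(0)=-2 gives K_1=-8, K_2=-5.

u(t) = 16e^(6t) - 15e^(-2t), v(t) = 8e^(6t) - 10e^(-2t)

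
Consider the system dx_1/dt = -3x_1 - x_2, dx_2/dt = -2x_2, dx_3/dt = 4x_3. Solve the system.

x_1(t) = K_1e^(-3t) - K_3e^(-2t), x_2(t) = K_3e^(-2t), x_3(t) = K_2e^(4t)

Coefficient matrix A = [[-3, -1, 0], [0, -2, 0], [0, 0, 4]].
det(A - λI) = 0 gives eigenvalues λ = -3, 4, -2.
For λ=-3: eigenvector (1,0,0).
For λ=4: eigenvector (0,0,1).
For λ=-2: eigenvector (-1,1,0).
General solution: K_1e^(-3t)(1,0,0) + K_2e^(4t)(0,0,1) + K_3e^(-2t)(-1,1,0).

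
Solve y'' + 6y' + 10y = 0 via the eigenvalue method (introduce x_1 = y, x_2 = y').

y(t) = c_1e^(-3t)cos(t) + c_2e^(-3t)sin(t)

Let x_1 = y, x_2 = y'. Then x_1' = x_2 and x_2' = -10x_1 - 6x_2.
A = [[0,1],[-10,-6]]; det(A-λI) = λ^2 + 6λ + 10.
Eigenvalues λ = -3 ± i.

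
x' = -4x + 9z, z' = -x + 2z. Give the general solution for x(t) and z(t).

Coefficient matrix A = [[-4, 9], [-1, 2]].
Characteristic polynomial det(A - λI) = λ^2 + 2λ + 1 = 0.
Single eigenvalue λ = -1 with algebraic multiplicity 2.
Eigenvector v = (3,1); generalized eigenvector w with (A-λI)w=v is (2,1).
General solution: e^(-t)[c_1·v + c_2·(t·v + w)].

x(t) = 3c_1e^(-t) + 3c_2te^(-t) + 2c_2e^(-t), z(t) = c_1e^(-t) + c_2te^(-t) + c_2e^(-t)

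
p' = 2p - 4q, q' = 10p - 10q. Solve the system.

p(t) = c_1e^(-4t)sin(2t) + c_1e^(-4t)cos(2t) + c_2e^(-4t)sin(2t) - c_2e^(-4t)cos(2t), q(t) = 2c_1e^(-4t)sin(2t) + c_1e^(-4t)cos(2t) + c_2e^(-4t)sin(2t) - 2c_2e^(-4t)cos(2t)

Coefficient matrix A = [[2, -4], [10, -10]].
Characteristic polynomial det(A - λI) = λ^2 + 8λ + 20 = 0.
Eigenvalues λ = -4 ± 2i (complex conjugate pair).
For λ=-4+2i: an eigenvector is (1,1) - i(1,2) = (1 - i, 1 - 2i).
A real fundamental pair from Re and Im of e^((-4+2i)t)v: X_1 = e^(-4t)(cos(2t)·(1,1) + sin(2t)·(1,2)), X_2 = e^(-4t)(sin(2t)·(1,1) - cos(2t)·(1,2)).
General solution: c_1X_1 + c_2X_2.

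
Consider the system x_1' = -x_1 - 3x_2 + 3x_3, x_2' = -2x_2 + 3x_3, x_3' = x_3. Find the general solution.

Coefficient matrix A = [[-1, -3, 3], [0, -2, 3], [0, 0, 1]].
det(A - λI) = 0 gives eigenvalues λ = -1, -2, 1.
For λ=-1: eigenvector (1,0,0).
For λ=-2: eigenvector (3,1,0).
For λ=1: eigenvector (0,1,1).
General solution: c_1e^(-t)(1,0,0) + c_2e^(-2t)(3,1,0) + c_3e^(t)(0,1,1).

x_1(t) = c_1e^(-t) + 3c_2e^(-2t), x_2(t) = c_2e^(-2t) + c_3e^(t), x_3(t) = c_3e^(t)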